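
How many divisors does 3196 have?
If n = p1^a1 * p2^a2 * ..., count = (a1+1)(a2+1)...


3196 = 2^2 × 17^1 × 47^1
d(3196) = (2+1) × (1+1) × (1+1) = 12

12 divisors


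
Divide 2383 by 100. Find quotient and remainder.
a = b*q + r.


2383 = 100 * 23 + 83
Check: 2300 + 83 = 2383

q = 23, r = 83


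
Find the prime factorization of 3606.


3606 / 2 = 1803
1803 / 3 = 601
601 / 601 = 1
3606 = 2 × 3 × 601


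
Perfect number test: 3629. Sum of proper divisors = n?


Proper divisors of 3629: 1, 19, 191
Sum = 1 + 19 + 191 = 211

No, 3629 is not perfect (211 ≠ 3629)


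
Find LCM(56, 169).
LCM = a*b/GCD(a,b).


GCD(56, 169) = 1
LCM = 56*169/1 = 9464/1 = 9464

LCM = 9464


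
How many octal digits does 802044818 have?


802044818 in base 8 = 5763435622
Number of digits = 10

10 digits (base 8)


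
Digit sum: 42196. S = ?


4 + 2 + 1 + 9 + 6 = 22


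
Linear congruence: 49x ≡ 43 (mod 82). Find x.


GCD(49, 82) = 1, unique solution
a^(-1) mod 82 = 77
x = 77 * 43 mod 82 = 31

x ≡ 31 (mod 82)


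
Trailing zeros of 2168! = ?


floor(2168/5) = 433
floor(2168/25) = 86
floor(2168/125) = 17
floor(2168/625) = 3
Total = 539

539 trailing zeros


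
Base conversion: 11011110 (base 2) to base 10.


11011110 (base 2) = 222 (decimal)
222 (decimal) = 222 (base 10)


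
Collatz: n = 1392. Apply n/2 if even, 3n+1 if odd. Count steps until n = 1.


1392 → 696 → 348 → 174 → 87 → 262 → 131 → 394 → 197 → 592 → 296 → 148 → 74 → 37 → 112 → 56 → 28 → 14 → 7 → 22 → 11 → 34 → 17 → 52 → 26 → 13 → 40 → 20 → 10 → 5 → 16 → 8 → 4 → 2 → 1
Total steps = 34

34 steps


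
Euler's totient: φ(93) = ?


93 = 3 × 31
Prime factors: 3, 31
φ(93) = 93 × (1-1/3) × (1-1/31)
= 93 × 2/3 × 30/31 = 60

φ(93) = 60


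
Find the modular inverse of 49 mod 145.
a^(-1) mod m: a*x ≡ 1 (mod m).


Use the extended Euclidean algorithm on (145, 49); each row r = 145*s + 49*t:
r=145, s=1, t=0
r=49, s=0, t=1
q=2: r=47, s=1, t=-2   [145*(1) + 49*(-2) = 47]
q=1: r=2, s=-1, t=3   [145*(-1) + 49*(3) = 2]
q=23: r=1, s=24, t=-71   [145*(24) + 49*(-71) = 1]
q=2: r=0, s=-49, t=145   [145*(-49) + 49*(145) = 0]
GCD = 1 with t = -71, so 49*(-71) ≡ 1 (mod 145)
Inverse = -71 mod 145 = 74
Check: 49 * 74 = 3626 ≡ 1 (mod 145)

49^(-1) ≡ 74 (mod 145)


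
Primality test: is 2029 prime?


Check divisors up to sqrt(2029) = 45.0444
No divisors found.
2029 is prime.

Yes, 2029 is prime


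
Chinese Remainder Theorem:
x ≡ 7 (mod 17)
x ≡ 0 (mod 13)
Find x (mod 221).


M = 17*13 = 221
M1 = M/17 = 13, M2 = M/13 = 17
M1^(-1) mod 17 = 4, M2^(-1) mod 13 = 10
x = 7*13*4 + 0*17*10 = 364
364 mod 221 = 143
Check: 143 mod 17 = 7 ✓, 143 mod 13 = 0 ✓

x ≡ 143 (mod 221)


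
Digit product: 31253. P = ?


3 × 1 × 2 × 5 × 3 = 90


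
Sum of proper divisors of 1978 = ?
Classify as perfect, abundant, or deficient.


Proper divisors: 1, 2, 23, 43, 46, 86, 989
Sum = 1 + 2 + 23 + 43 + 46 + 86 + 989 = 1190
1190 < 1978 → deficient

s(1978) = 1190 (deficient)


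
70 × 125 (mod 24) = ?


70 × 125 = 8750
8750 mod 24 = 14


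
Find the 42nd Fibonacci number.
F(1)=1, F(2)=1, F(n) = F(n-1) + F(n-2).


Sequence: 1, 1, 2, 3, 5, 8, 13, 21, 34, 55, 89, 144, 233, 377, 610, 987, 1597, 2584, 4181, 6765, 10946, 17711, 28657, 46368, 75025, 121393, 196418, 317811, 514229, 832040, 1346269, 2178309, 3524578, 5702887, 9227465, 14930352, 24157817, 39088169, 63245986, 102334155, 165580141, 267914296
F(42) = 267914296


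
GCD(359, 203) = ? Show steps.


359 = 1 * 203 + 156
203 = 1 * 156 + 47
156 = 3 * 47 + 15
47 = 3 * 15 + 2
15 = 7 * 2 + 1
2 = 2 * 1 + 0
GCD = 1


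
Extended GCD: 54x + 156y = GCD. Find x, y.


Tabular extended Euclidean (each row: r = 54*s + 156*t):
r=54, s=1, t=0
r=156, s=0, t=1
q=0: r=54, s=1, t=0   [54*(1) + 156*(0) = 54]
q=2: r=48, s=-2, t=1   [54*(-2) + 156*(1) = 48]
q=1: r=6, s=3, t=-1   [54*(3) + 156*(-1) = 6]
q=8: r=0, s=-26, t=9   [54*(-26) + 156*(9) = 0]
GCD = 6; from the row with r=6: x=3, y=-1
Check: 54*(3) + 156*(-1) = 162 - 156 = 6

GCD = 6, x = 3, y = -1


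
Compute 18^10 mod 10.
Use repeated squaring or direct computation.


18^1 mod 10 = 8
18^2 mod 10 = 4
18^3 mod 10 = 2
18^4 mod 10 = 6
18^5 mod 10 = 8
18^6 mod 10 = 4
18^7 mod 10 = 2
18^8 mod 10 = 6
18^9 mod 10 = 8
18^10 mod 10 = 4


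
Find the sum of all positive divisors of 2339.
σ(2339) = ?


Divisors of 2339: 1, 2339
Sum = 1 + 2339 = 2340

σ(2339) = 2340


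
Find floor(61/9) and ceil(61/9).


61/9 = 6.7778
floor = 6
ceil = 7

floor = 6, ceil = 7


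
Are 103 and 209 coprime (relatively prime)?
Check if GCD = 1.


Euclidean algorithm:
209 = 2 * 103 + 3
103 = 34 * 3 + 1
3 = 3 * 1 + 0
GCD(103, 209) = 1

Yes, coprime (GCD = 1)


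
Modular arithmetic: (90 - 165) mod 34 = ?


90 - 165 = -75
-75 mod 34 = 27


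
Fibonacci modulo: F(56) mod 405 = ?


F(k) mod 405 for k=1..56:
1, 1, 2, 3, 5, 8, 13, 21, 34, 55, 89, 144, 233, 377, 205, 177, 382, 154, 131, 285, 11, 296, 307, 198, 100, 298, 398, 291, 284, 170, 49, 219, 268, 82, 350, 27, 377, 404, 376, 375, 346, 316, 257, 168, 20, 188, 208, 396, 199, 190, 389, 174, 158, 332, 85, 12
F(56) mod 405 = 12


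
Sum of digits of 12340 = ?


1 + 2 + 3 + 4 + 0 = 10


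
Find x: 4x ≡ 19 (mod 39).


GCD(4, 39) = 1, unique solution
a^(-1) mod 39 = 10
x = 10 * 19 mod 39 = 34

x ≡ 34 (mod 39)


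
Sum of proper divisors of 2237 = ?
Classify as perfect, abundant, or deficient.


Proper divisors: 1
Sum = 1 = 1
1 < 2237 → deficient

s(2237) = 1 (deficient)


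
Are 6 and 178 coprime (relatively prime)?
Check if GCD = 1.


Euclidean algorithm:
178 = 29 * 6 + 4
6 = 1 * 4 + 2
4 = 2 * 2 + 0
GCD(6, 178) = 2

No, not coprime (GCD = 2)


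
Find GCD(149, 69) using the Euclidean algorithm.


149 = 2 * 69 + 11
69 = 6 * 11 + 3
11 = 3 * 3 + 2
3 = 1 * 2 + 1
2 = 2 * 1 + 0
GCD = 1


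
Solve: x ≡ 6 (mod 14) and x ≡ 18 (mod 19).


M = 14*19 = 266
M1 = M/14 = 19, M2 = M/19 = 14
M1^(-1) mod 14 = 3, M2^(-1) mod 19 = 15
x = 6*19*3 + 18*14*15 = 4122
4122 mod 266 = 132
Check: 132 mod 14 = 6 ✓, 132 mod 19 = 18 ✓

x ≡ 132 (mod 266)


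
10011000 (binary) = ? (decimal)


10011000 (base 2) = 152 (decimal)
152 (decimal) = 152 (base 10)


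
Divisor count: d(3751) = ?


3751 = 11^2 × 31^1
d(3751) = (2+1) × (1+1) = 6

6 divisors


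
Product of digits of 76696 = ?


7 × 6 × 6 × 9 × 6 = 13608


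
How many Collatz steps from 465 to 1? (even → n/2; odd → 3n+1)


465 → 1396 → 698 → 349 → 1048 → 524 → 262 → 131 → 394 → 197 → 592 → 296 → 148 → 74 → 37 → 112 → 56 → 28 → 14 → 7 → 22 → 11 → 34 → 17 → 52 → 26 → 13 → 40 → 20 → 10 → 5 → 16 → 8 → 4 → 2 → 1
Total steps = 35

35 steps


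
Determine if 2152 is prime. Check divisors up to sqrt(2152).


2152 / 2 = 1076 (exact division)
2152 is NOT prime.

No, 2152 is not prime


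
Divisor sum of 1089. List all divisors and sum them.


Divisors of 1089: 1, 3, 9, 11, 33, 99, 121, 363, 1089
Sum = 1 + 3 + 9 + 11 + 33 + 99 + 121 + 363 + 1089 = 1729

σ(1089) = 1729


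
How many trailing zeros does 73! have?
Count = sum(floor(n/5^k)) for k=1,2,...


floor(73/5) = 14
floor(73/25) = 2
Total = 16

16 trailing zeros


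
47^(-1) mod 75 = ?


Use the extended Euclidean algorithm on (75, 47); each row r = 75*s + 47*t:
r=75, s=1, t=0
r=47, s=0, t=1
q=1: r=28, s=1, t=-1   [75*(1) + 47*(-1) = 28]
q=1: r=19, s=-1, t=2   [75*(-1) + 47*(2) = 19]
q=1: r=9, s=2, t=-3   [75*(2) + 47*(-3) = 9]
q=2: r=1, s=-5, t=8   [75*(-5) + 47*(8) = 1]
q=9: r=0, s=47, t=-75   [75*(47) + 47*(-75) = 0]
GCD = 1 with t = 8, so 47*(8) ≡ 1 (mod 75)
Inverse = 8 mod 75 = 8
Check: 47 * 8 = 376 ≡ 1 (mod 75)

47^(-1) ≡ 8 (mod 75)


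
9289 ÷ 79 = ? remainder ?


9289 = 79 * 117 + 46
Check: 9243 + 46 = 9289

q = 117, r = 46


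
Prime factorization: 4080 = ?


4080 / 2 = 2040
2040 / 2 = 1020
1020 / 2 = 510
510 / 2 = 255
255 / 3 = 85
85 / 5 = 17
17 / 17 = 1
4080 = 2^4 × 3 × 5 × 17


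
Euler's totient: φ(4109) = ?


4109 = 7 × 587
Prime factors: 7, 587
φ(4109) = 4109 × (1-1/7) × (1-1/587)
= 4109 × 6/7 × 586/587 = 3516

φ(4109) = 3516


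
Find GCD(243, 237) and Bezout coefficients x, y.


Tabular extended Euclidean (each row: r = 243*s + 237*t):
r=243, s=1, t=0
r=237, s=0, t=1
q=1: r=6, s=1, t=-1   [243*(1) + 237*(-1) = 6]
q=39: r=3, s=-39, t=40   [243*(-39) + 237*(40) = 3]
q=2: r=0, s=79, t=-81   [243*(79) + 237*(-81) = 0]
GCD = 3; from the row with r=3: x=-39, y=40
Check: 243*(-39) + 237*(40) = -9477 + 9480 = 3

GCD = 3, x = -39, y = 40


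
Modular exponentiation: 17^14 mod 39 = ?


17^1 mod 39 = 17
17^2 mod 39 = 16
17^3 mod 39 = 38
17^4 mod 39 = 22
17^5 mod 39 = 23
17^6 mod 39 = 1
17^7 mod 39 = 17
17^8 mod 39 = 16
17^9 mod 39 = 38
17^10 mod 39 = 22
17^11 mod 39 = 23
17^12 mod 39 = 1
17^13 mod 39 = 17
17^14 mod 39 = 16


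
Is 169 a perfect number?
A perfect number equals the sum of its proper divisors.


Proper divisors of 169: 1, 13
Sum = 1 + 13 = 14

No, 169 is not perfect (14 ≠ 169)


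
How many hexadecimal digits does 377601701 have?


377601701 in base 16 = 1681BEA5
Number of digits = 8

8 digits (base 16)


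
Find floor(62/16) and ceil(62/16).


62/16 = 3.8750
floor = 3
ceil = 4

floor = 3, ceil = 4


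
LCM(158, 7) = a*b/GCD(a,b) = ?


GCD(158, 7) = 1
LCM = 158*7/1 = 1106/1 = 1106

LCM = 1106


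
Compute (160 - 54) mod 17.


160 - 54 = 106
106 mod 17 = 4


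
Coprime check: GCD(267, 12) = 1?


Euclidean algorithm:
267 = 22 * 12 + 3
12 = 4 * 3 + 0
GCD(267, 12) = 3

No, not coprime (GCD = 3)


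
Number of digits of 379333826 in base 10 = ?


379333826 has 9 digits in base 10
floor(log10(379333826)) + 1 = floor(8.5790) + 1 = 9

9 digits (base 10)


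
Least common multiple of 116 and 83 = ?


GCD(116, 83) = 1
LCM = 116*83/1 = 9628/1 = 9628

LCM = 9628


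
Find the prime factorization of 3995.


3995 / 5 = 799
799 / 17 = 47
47 / 47 = 1
3995 = 5 × 17 × 47


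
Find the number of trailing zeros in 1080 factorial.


floor(1080/5) = 216
floor(1080/25) = 43
floor(1080/125) = 8
floor(1080/625) = 1
Total = 268

268 trailing zeros


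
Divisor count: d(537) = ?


537 = 3^1 × 179^1
d(537) = (1+1) × (1+1) = 4

4 divisors


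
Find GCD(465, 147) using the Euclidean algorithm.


465 = 3 * 147 + 24
147 = 6 * 24 + 3
24 = 8 * 3 + 0
GCD = 3


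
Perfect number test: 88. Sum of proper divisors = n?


Proper divisors of 88: 1, 2, 4, 8, 11, 22, 44
Sum = 1 + 2 + 4 + 8 + 11 + 22 + 44 = 92

No, 88 is not perfect (92 ≠ 88)


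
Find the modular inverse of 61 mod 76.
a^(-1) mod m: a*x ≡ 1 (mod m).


Use the extended Euclidean algorithm on (76, 61); each row r = 76*s + 61*t:
r=76, s=1, t=0
r=61, s=0, t=1
q=1: r=15, s=1, t=-1   [76*(1) + 61*(-1) = 15]
q=4: r=1, s=-4, t=5   [76*(-4) + 61*(5) = 1]
q=15: r=0, s=61, t=-76   [76*(61) + 61*(-76) = 0]
GCD = 1 with t = 5, so 61*(5) ≡ 1 (mod 76)
Inverse = 5 mod 76 = 5
Check: 61 * 5 = 305 ≡ 1 (mod 76)

61^(-1) ≡ 5 (mod 76)


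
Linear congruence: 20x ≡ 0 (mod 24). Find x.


GCD(20, 24) = 4 divides 0
Divide: 5x ≡ 0 (mod 6)
x ≡ 0 (mod 6)


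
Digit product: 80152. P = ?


8 × 0 × 1 × 5 × 2 = 0


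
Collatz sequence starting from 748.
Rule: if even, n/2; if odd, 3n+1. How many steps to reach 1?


748 → 374 → 187 → 562 → 281 → 844 → 422 → 211 → 634 → 317 → 952 → 476 → 238 → 119 → 358 → 179 → 538 → 269 → 808 → 404 → 202 → 101 → 304 → 152 → 76 → 38 → 19 → 58 → 29 → 88 → 44 → 22 → 11 → 34 → 17 → 52 → 26 → 13 → 40 → 20 → 10 → 5 → 16 → 8 → 4 → 2 → 1
Total steps = 46

46 steps


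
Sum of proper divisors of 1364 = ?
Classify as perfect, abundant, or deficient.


Proper divisors: 1, 2, 4, 11, 22, 31, 44, 62, 124, 341, 682
Sum = 1 + 2 + 4 + 11 + 22 + 31 + 44 + 62 + 124 + 341 + 682 = 1324
1324 < 1364 → deficient

s(1364) = 1324 (deficient)


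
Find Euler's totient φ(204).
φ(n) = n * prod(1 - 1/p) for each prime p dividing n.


204 = 2^2 × 3 × 17
Prime factors: 2, 3, 17
φ(204) = 204 × (1-1/2) × (1-1/3) × (1-1/17)
= 204 × 1/2 × 2/3 × 16/17 = 64

φ(204) = 64


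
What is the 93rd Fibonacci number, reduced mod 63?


F(k) mod 63 for k=1..93:
1, 1, 2, 3, 5, 8, 13, 21, 34, 55, 26, 18, 44, 62, 43, 42, 22, 1, 23, 24, 47, 8, 55, 0, 55, 55, 47, 39, 23, 62, 22, 21, 43, 1, 44, 45, 26, 8, 34, 42, 13, 55, 5, 60, 2, 62, 1, 0, 1, 1, 2, 3, 5, 8, 13, 21, 34, 55, 26, 18, 44, 62, 43, 42, 22, 1, 23, 24, 47, 8, 55, 0, 55, 55, 47, 39, 23, 62, 22, 21, 43, 1, 44, 45, 26, 8, 34, 42, 13, 55, 5, 60, 2
F(93) mod 63 = 2


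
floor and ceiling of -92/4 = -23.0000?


-92/4 = -23.0000
floor = -23
ceil = -23

floor = -23, ceil = -23


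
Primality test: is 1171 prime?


Check divisors up to sqrt(1171) = 34.2199
No divisors found.
1171 is prime.

Yes, 1171 is prime


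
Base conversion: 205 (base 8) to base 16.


205 (base 8) = 133 (decimal)
133 (decimal) = 85 (base 16)


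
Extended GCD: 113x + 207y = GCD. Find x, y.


Tabular extended Euclidean (each row: r = 113*s + 207*t):
r=113, s=1, t=0
r=207, s=0, t=1
q=0: r=113, s=1, t=0   [113*(1) + 207*(0) = 113]
q=1: r=94, s=-1, t=1   [113*(-1) + 207*(1) = 94]
q=1: r=19, s=2, t=-1   [113*(2) + 207*(-1) = 19]
q=4: r=18, s=-9, t=5   [113*(-9) + 207*(5) = 18]
q=1: r=1, s=11, t=-6   [113*(11) + 207*(-6) = 1]
q=18: r=0, s=-207, t=113   [113*(-207) + 207*(113) = 0]
GCD = 1; from the row with r=1: x=11, y=-6
Check: 113*(11) + 207*(-6) = 1243 - 1242 = 1

GCD = 1, x = 11, y = -6


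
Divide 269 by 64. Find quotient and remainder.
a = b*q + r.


269 = 64 * 4 + 13
Check: 256 + 13 = 269

q = 4, r = 13


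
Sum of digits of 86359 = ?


8 + 6 + 3 + 5 + 9 = 31


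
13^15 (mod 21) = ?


13^1 mod 21 = 13
13^2 mod 21 = 1
13^3 mod 21 = 13
13^4 mod 21 = 1
13^5 mod 21 = 13
13^6 mod 21 = 1
13^7 mod 21 = 13
13^8 mod 21 = 1
13^9 mod 21 = 13
13^10 mod 21 = 1
13^11 mod 21 = 13
13^12 mod 21 = 1
13^13 mod 21 = 13
13^14 mod 21 = 1
13^15 mod 21 = 13


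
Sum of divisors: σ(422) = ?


Divisors of 422: 1, 2, 211, 422
Sum = 1 + 2 + 211 + 422 = 636

σ(422) = 636


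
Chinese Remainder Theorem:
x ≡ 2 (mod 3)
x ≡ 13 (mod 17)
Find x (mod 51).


M = 3*17 = 51
M1 = M/3 = 17, M2 = M/17 = 3
M1^(-1) mod 3 = 2, M2^(-1) mod 17 = 6
x = 2*17*2 + 13*3*6 = 302
302 mod 51 = 47
Check: 47 mod 3 = 2 ✓, 47 mod 17 = 13 ✓

x ≡ 47 (mod 51)


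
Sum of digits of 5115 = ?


5 + 1 + 1 + 5 = 12


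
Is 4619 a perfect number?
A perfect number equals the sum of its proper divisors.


Proper divisors of 4619: 1, 31, 149
Sum = 1 + 31 + 149 = 181

No, 4619 is not perfect (181 ≠ 4619)


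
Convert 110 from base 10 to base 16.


110 (base 10) = 110 (decimal)
110 (decimal) = 6E (base 16)


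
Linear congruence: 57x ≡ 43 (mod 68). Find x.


GCD(57, 68) = 1, unique solution
a^(-1) mod 68 = 37
x = 37 * 43 mod 68 = 27

x ≡ 27 (mod 68)


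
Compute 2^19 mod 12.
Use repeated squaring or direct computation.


2^1 mod 12 = 2
2^2 mod 12 = 4
2^3 mod 12 = 8
2^4 mod 12 = 4
2^5 mod 12 = 8
2^6 mod 12 = 4
2^7 mod 12 = 8
2^8 mod 12 = 4
2^9 mod 12 = 8
2^10 mod 12 = 4
2^11 mod 12 = 8
2^12 mod 12 = 4
2^13 mod 12 = 8
2^14 mod 12 = 4
2^15 mod 12 = 8
2^16 mod 12 = 4
2^17 mod 12 = 8
2^18 mod 12 = 4
2^19 mod 12 = 8


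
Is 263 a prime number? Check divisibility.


Check divisors up to sqrt(263) = 16.2173
No divisors found.
263 is prime.

Yes, 263 is prime


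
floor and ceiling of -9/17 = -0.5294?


-9/17 = -0.5294
floor = -1
ceil = 0

floor = -1, ceil = 0


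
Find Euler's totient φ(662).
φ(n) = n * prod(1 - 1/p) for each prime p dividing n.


662 = 2 × 331
Prime factors: 2, 331
φ(662) = 662 × (1-1/2) × (1-1/331)
= 662 × 1/2 × 330/331 = 330

φ(662) = 330


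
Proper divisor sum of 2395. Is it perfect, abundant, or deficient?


Proper divisors: 1, 5, 479
Sum = 1 + 5 + 479 = 485
485 < 2395 → deficient

s(2395) = 485 (deficient)


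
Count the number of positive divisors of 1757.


1757 = 7^1 × 251^1
d(1757) = (1+1) × (1+1) = 4

4 divisors


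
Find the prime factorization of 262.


262 / 2 = 131
131 / 131 = 1
262 = 2 × 131


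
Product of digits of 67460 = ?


6 × 7 × 4 × 6 × 0 = 0


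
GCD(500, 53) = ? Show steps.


500 = 9 * 53 + 23
53 = 2 * 23 + 7
23 = 3 * 7 + 2
7 = 3 * 2 + 1
2 = 2 * 1 + 0
GCD = 1


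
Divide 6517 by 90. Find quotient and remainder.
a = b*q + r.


6517 = 90 * 72 + 37
Check: 6480 + 37 = 6517

q = 72, r = 37


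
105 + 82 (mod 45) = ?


105 + 82 = 187
187 mod 45 = 7


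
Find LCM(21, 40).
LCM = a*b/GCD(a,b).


GCD(21, 40) = 1
LCM = 21*40/1 = 840/1 = 840

LCM = 840


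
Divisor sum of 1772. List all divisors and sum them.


Divisors of 1772: 1, 2, 4, 443, 886, 1772
Sum = 1 + 2 + 4 + 443 + 886 + 1772 = 3108

σ(1772) = 3108


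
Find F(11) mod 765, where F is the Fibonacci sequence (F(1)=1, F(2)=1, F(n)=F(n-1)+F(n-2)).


F(k) mod 765 for k=1..11:
1, 1, 2, 3, 5, 8, 13, 21, 34, 55, 89
F(11) mod 765 = 89


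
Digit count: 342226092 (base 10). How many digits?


342226092 has 9 digits in base 10
floor(log10(342226092)) + 1 = floor(8.5343) + 1 = 9

9 digits (base 10)


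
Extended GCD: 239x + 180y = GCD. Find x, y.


Tabular extended Euclidean (each row: r = 239*s + 180*t):
r=239, s=1, t=0
r=180, s=0, t=1
q=1: r=59, s=1, t=-1   [239*(1) + 180*(-1) = 59]
q=3: r=3, s=-3, t=4   [239*(-3) + 180*(4) = 3]
q=19: r=2, s=58, t=-77   [239*(58) + 180*(-77) = 2]
q=1: r=1, s=-61, t=81   [239*(-61) + 180*(81) = 1]
q=2: r=0, s=180, t=-239   [239*(180) + 180*(-239) = 0]
GCD = 1; from the row with r=1: x=-61, y=81
Check: 239*(-61) + 180*(81) = -14579 + 14580 = 1

GCD = 1, x = -61, y = 81


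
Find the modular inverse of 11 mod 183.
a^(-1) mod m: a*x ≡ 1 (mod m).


Use the extended Euclidean algorithm on (183, 11); each row r = 183*s + 11*t:
r=183, s=1, t=0
r=11, s=0, t=1
q=16: r=7, s=1, t=-16   [183*(1) + 11*(-16) = 7]
q=1: r=4, s=-1, t=17   [183*(-1) + 11*(17) = 4]
q=1: r=3, s=2, t=-33   [183*(2) + 11*(-33) = 3]
q=1: r=1, s=-3, t=50   [183*(-3) + 11*(50) = 1]
q=3: r=0, s=11, t=-183   [183*(11) + 11*(-183) = 0]
GCD = 1 with t = 50, so 11*(50) ≡ 1 (mod 183)
Inverse = 50 mod 183 = 50
Check: 11 * 50 = 550 ≡ 1 (mod 183)

11^(-1) ≡ 50 (mod 183)


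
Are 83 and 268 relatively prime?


Euclidean algorithm:
268 = 3 * 83 + 19
83 = 4 * 19 + 7
19 = 2 * 7 + 5
7 = 1 * 5 + 2
5 = 2 * 2 + 1
2 = 2 * 1 + 0
GCD(83, 268) = 1

Yes, coprime (GCD = 1)


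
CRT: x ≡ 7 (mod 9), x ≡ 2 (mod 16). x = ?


M = 9*16 = 144
M1 = M/9 = 16, M2 = M/16 = 9
M1^(-1) mod 9 = 4, M2^(-1) mod 16 = 9
x = 7*16*4 + 2*9*9 = 610
610 mod 144 = 34
Check: 34 mod 9 = 7 ✓, 34 mod 16 = 2 ✓

x ≡ 34 (mod 144)


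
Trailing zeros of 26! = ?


floor(26/5) = 5
floor(26/25) = 1
Total = 6

6 trailing zeros


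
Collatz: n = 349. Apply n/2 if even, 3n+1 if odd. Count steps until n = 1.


349 → 1048 → 524 → 262 → 131 → 394 → 197 → 592 → 296 → 148 → 74 → 37 → 112 → 56 → 28 → 14 → 7 → 22 → 11 → 34 → 17 → 52 → 26 → 13 → 40 → 20 → 10 → 5 → 16 → 8 → 4 → 2 → 1
Total steps = 32

32 steps


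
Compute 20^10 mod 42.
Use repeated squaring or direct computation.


20^1 mod 42 = 20
20^2 mod 42 = 22
20^3 mod 42 = 20
20^4 mod 42 = 22
20^5 mod 42 = 20
20^6 mod 42 = 22
20^7 mod 42 = 20
20^8 mod 42 = 22
20^9 mod 42 = 20
20^10 mod 42 = 22


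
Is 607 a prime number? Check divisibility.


Check divisors up to sqrt(607) = 24.6374
No divisors found.
607 is prime.

Yes, 607 is prime


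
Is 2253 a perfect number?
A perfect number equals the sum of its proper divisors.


Proper divisors of 2253: 1, 3, 751
Sum = 1 + 3 + 751 = 755

No, 2253 is not perfect (755 ≠ 2253)


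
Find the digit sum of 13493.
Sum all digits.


1 + 3 + 4 + 9 + 3 = 20


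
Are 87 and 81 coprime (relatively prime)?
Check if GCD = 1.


Euclidean algorithm:
87 = 1 * 81 + 6
81 = 13 * 6 + 3
6 = 2 * 3 + 0
GCD(87, 81) = 3

No, not coprime (GCD = 3)


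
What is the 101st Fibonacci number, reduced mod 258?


F(k) mod 258 for k=1..101:
1, 1, 2, 3, 5, 8, 13, 21, 34, 55, 89, 144, 233, 119, 94, 213, 49, 4, 53, 57, 110, 167, 19, 186, 205, 133, 80, 213, 35, 248, 25, 15, 40, 55, 95, 150, 245, 137, 124, 3, 127, 130, 257, 129, 128, 257, 127, 126, 253, 121, 116, 237, 95, 74, 169, 243, 154, 139, 35, 174, 209, 125, 76, 201, 19, 220, 239, 201, 182, 125, 49, 174, 223, 139, 104, 243, 89, 74, 163, 237, 142, 121, 5, 126, 131, 257, 130, 129, 1, 130, 131, 3, 134, 137, 13, 150, 163, 55, 218, 15, 233
F(101) mod 258 = 233


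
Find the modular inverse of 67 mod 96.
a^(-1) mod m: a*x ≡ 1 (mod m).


Use the extended Euclidean algorithm on (96, 67); each row r = 96*s + 67*t:
r=96, s=1, t=0
r=67, s=0, t=1
q=1: r=29, s=1, t=-1   [96*(1) + 67*(-1) = 29]
q=2: r=9, s=-2, t=3   [96*(-2) + 67*(3) = 9]
q=3: r=2, s=7, t=-10   [96*(7) + 67*(-10) = 2]
q=4: r=1, s=-30, t=43   [96*(-30) + 67*(43) = 1]
q=2: r=0, s=67, t=-96   [96*(67) + 67*(-96) = 0]
GCD = 1 with t = 43, so 67*(43) ≡ 1 (mod 96)
Inverse = 43 mod 96 = 43
Check: 67 * 43 = 2881 ≡ 1 (mod 96)

67^(-1) ≡ 43 (mod 96)


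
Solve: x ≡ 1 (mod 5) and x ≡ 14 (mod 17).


M = 5*17 = 85
M1 = M/5 = 17, M2 = M/17 = 5
M1^(-1) mod 5 = 3, M2^(-1) mod 17 = 7
x = 1*17*3 + 14*5*7 = 541
541 mod 85 = 31
Check: 31 mod 5 = 1 ✓, 31 mod 17 = 14 ✓

x ≡ 31 (mod 85)


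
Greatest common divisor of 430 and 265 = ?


430 = 1 * 265 + 165
265 = 1 * 165 + 100
165 = 1 * 100 + 65
100 = 1 * 65 + 35
65 = 1 * 35 + 30
35 = 1 * 30 + 5
30 = 6 * 5 + 0
GCD = 5


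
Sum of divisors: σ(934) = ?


Divisors of 934: 1, 2, 467, 934
Sum = 1 + 2 + 467 + 934 = 1404

σ(934) = 1404


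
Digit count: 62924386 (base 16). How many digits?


62924386 in base 16 = 3C02662
Number of digits = 7

7 digits (base 16)


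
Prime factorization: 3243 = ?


3243 / 3 = 1081
1081 / 23 = 47
47 / 47 = 1
3243 = 3 × 23 × 47


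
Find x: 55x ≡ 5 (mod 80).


GCD(55, 80) = 5 divides 5
Divide: 11x ≡ 1 (mod 16)
x ≡ 3 (mod 16)


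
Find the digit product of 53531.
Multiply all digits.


5 × 3 × 5 × 3 × 1 = 225


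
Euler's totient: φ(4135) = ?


4135 = 5 × 827
Prime factors: 5, 827
φ(4135) = 4135 × (1-1/5) × (1-1/827)
= 4135 × 4/5 × 826/827 = 3304

φ(4135) = 3304


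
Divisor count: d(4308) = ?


4308 = 2^2 × 3^1 × 359^1
d(4308) = (2+1) × (1+1) × (1+1) = 12

12 divisors


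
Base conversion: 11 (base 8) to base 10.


11 (base 8) = 9 (decimal)
9 (decimal) = 9 (base 10)


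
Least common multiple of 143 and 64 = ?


GCD(143, 64) = 1
LCM = 143*64/1 = 9152/1 = 9152

LCM = 9152


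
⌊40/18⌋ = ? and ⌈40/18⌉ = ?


40/18 = 2.2222
floor = 2
ceil = 3

floor = 2, ceil = 3


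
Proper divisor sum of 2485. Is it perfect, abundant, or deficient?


Proper divisors: 1, 5, 7, 35, 71, 355, 497
Sum = 1 + 5 + 7 + 35 + 71 + 355 + 497 = 971
971 < 2485 → deficient

s(2485) = 971 (deficient)


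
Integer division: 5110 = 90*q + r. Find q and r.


5110 = 90 * 56 + 70
Check: 5040 + 70 = 5110

q = 56, r = 70


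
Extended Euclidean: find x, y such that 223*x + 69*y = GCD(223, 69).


Tabular extended Euclidean (each row: r = 223*s + 69*t):
r=223, s=1, t=0
r=69, s=0, t=1
q=3: r=16, s=1, t=-3   [223*(1) + 69*(-3) = 16]
q=4: r=5, s=-4, t=13   [223*(-4) + 69*(13) = 5]
q=3: r=1, s=13, t=-42   [223*(13) + 69*(-42) = 1]
q=5: r=0, s=-69, t=223   [223*(-69) + 69*(223) = 0]
GCD = 1; from the row with r=1: x=13, y=-42
Check: 223*(13) + 69*(-42) = 2899 - 2898 = 1

GCD = 1, x = 13, y = -42


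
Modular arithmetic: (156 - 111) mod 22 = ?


156 - 111 = 45
45 mod 22 = 1


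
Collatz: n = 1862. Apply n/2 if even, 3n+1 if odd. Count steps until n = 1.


1862 → 931 → 2794 → 1397 → 4192 → 2096 → 1048 → 524 → 262 → 131 → 394 → 197 → 592 → 296 → 148 → 74 → 37 → 112 → 56 → 28 → 14 → 7 → 22 → 11 → 34 → 17 → 52 → 26 → 13 → 40 → 20 → 10 → 5 → 16 → 8 → 4 → 2 → 1
Total steps = 37

37 steps


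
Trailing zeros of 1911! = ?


floor(1911/5) = 382
floor(1911/25) = 76
floor(1911/125) = 15
floor(1911/625) = 3
Total = 476

476 trailing zeros


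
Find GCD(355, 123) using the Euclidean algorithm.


355 = 2 * 123 + 109
123 = 1 * 109 + 14
109 = 7 * 14 + 11
14 = 1 * 11 + 3
11 = 3 * 3 + 2
3 = 1 * 2 + 1
2 = 2 * 1 + 0
GCD = 1


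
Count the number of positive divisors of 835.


835 = 5^1 × 167^1
d(835) = (1+1) × (1+1) = 4

4 divisors


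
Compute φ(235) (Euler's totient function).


235 = 5 × 47
Prime factors: 5, 47
φ(235) = 235 × (1-1/5) × (1-1/47)
= 235 × 4/5 × 46/47 = 184

φ(235) = 184


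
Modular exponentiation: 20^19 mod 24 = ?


20^1 mod 24 = 20
20^2 mod 24 = 16
20^3 mod 24 = 8
20^4 mod 24 = 16
20^5 mod 24 = 8
20^6 mod 24 = 16
20^7 mod 24 = 8
20^8 mod 24 = 16
20^9 mod 24 = 8
20^10 mod 24 = 16
20^11 mod 24 = 8
20^12 mod 24 = 16
20^13 mod 24 = 8
20^14 mod 24 = 16
20^15 mod 24 = 8
20^16 mod 24 = 16
20^17 mod 24 = 8
20^18 mod 24 = 16
20^19 mod 24 = 8


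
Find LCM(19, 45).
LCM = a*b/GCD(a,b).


GCD(19, 45) = 1
LCM = 19*45/1 = 855/1 = 855

LCM = 855


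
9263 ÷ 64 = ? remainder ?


9263 = 64 * 144 + 47
Check: 9216 + 47 = 9263

q = 144, r = 47


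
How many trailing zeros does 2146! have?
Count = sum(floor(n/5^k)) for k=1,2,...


floor(2146/5) = 429
floor(2146/25) = 85
floor(2146/125) = 17
floor(2146/625) = 3
Total = 534

534 trailing zeros


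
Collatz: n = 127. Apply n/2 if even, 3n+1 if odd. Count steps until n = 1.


127 → 382 → 191 → 574 → 287 → 862 → 431 → 1294 → 647 → 1942 → 971 → 2914 → 1457 → 4372 → 2186 → 1093 → 3280 → 1640 → 820 → 410 → 205 → 616 → 308 → 154 → 77 → 232 → 116 → 58 → 29 → 88 → 44 → 22 → 11 → 34 → 17 → 52 → 26 → 13 → 40 → 20 → 10 → 5 → 16 → 8 → 4 → 2 → 1
Total steps = 46

46 steps


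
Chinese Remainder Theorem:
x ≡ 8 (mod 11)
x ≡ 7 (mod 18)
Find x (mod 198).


M = 11*18 = 198
M1 = M/11 = 18, M2 = M/18 = 11
M1^(-1) mod 11 = 8, M2^(-1) mod 18 = 5
x = 8*18*8 + 7*11*5 = 1537
1537 mod 198 = 151
Check: 151 mod 11 = 8 ✓, 151 mod 18 = 7 ✓

x ≡ 151 (mod 198)


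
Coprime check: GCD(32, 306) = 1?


Euclidean algorithm:
306 = 9 * 32 + 18
32 = 1 * 18 + 14
18 = 1 * 14 + 4
14 = 3 * 4 + 2
4 = 2 * 2 + 0
GCD(32, 306) = 2

No, not coprime (GCD = 2)


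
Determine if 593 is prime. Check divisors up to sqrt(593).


Check divisors up to sqrt(593) = 24.3516
No divisors found.
593 is prime.

Yes, 593 is prime


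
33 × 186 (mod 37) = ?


33 × 186 = 6138
6138 mod 37 = 33


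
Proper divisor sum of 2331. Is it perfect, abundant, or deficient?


Proper divisors: 1, 3, 7, 9, 21, 37, 63, 111, 259, 333, 777
Sum = 1 + 3 + 7 + 9 + 21 + 37 + 63 + 111 + 259 + 333 + 777 = 1621
1621 < 2331 → deficient

s(2331) = 1621 (deficient)


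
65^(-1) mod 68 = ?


Use the extended Euclidean algorithm on (68, 65); each row r = 68*s + 65*t:
r=68, s=1, t=0
r=65, s=0, t=1
q=1: r=3, s=1, t=-1   [68*(1) + 65*(-1) = 3]
q=21: r=2, s=-21, t=22   [68*(-21) + 65*(22) = 2]
q=1: r=1, s=22, t=-23   [68*(22) + 65*(-23) = 1]
q=2: r=0, s=-65, t=68   [68*(-65) + 65*(68) = 0]
GCD = 1 with t = -23, so 65*(-23) ≡ 1 (mod 68)
Inverse = -23 mod 68 = 45
Check: 65 * 45 = 2925 ≡ 1 (mod 68)

65^(-1) ≡ 45 (mod 68)


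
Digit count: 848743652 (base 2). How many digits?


848743652 in base 2 = 110010100101101100110011100100
Number of digits = 30

30 digits (base 2)


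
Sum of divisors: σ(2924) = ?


Divisors of 2924: 1, 2, 4, 17, 34, 43, 68, 86, 172, 731, 1462, 2924
Sum = 1 + 2 + 4 + 17 + 34 + 43 + 68 + 86 + 172 + 731 + 1462 + 2924 = 5544

σ(2924) = 5544


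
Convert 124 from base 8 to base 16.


124 (base 8) = 84 (decimal)
84 (decimal) = 54 (base 16)


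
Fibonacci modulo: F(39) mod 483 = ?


F(k) mod 483 for k=1..39:
1, 1, 2, 3, 5, 8, 13, 21, 34, 55, 89, 144, 233, 377, 127, 21, 148, 169, 317, 3, 320, 323, 160, 0, 160, 160, 320, 480, 317, 314, 148, 462, 127, 106, 233, 339, 89, 428, 34
F(39) mod 483 = 34


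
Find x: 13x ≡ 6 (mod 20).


GCD(13, 20) = 1, unique solution
a^(-1) mod 20 = 17
x = 17 * 6 mod 20 = 2

x ≡ 2 (mod 20)


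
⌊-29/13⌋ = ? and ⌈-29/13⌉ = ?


-29/13 = -2.2308
floor = -3
ceil = -2

floor = -3, ceil = -2


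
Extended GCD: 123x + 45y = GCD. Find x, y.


Tabular extended Euclidean (each row: r = 123*s + 45*t):
r=123, s=1, t=0
r=45, s=0, t=1
q=2: r=33, s=1, t=-2   [123*(1) + 45*(-2) = 33]
q=1: r=12, s=-1, t=3   [123*(-1) + 45*(3) = 12]
q=2: r=9, s=3, t=-8   [123*(3) + 45*(-8) = 9]
q=1: r=3, s=-4, t=11   [123*(-4) + 45*(11) = 3]
q=3: r=0, s=15, t=-41   [123*(15) + 45*(-41) = 0]
GCD = 3; from the row with r=3: x=-4, y=11
Check: 123*(-4) + 45*(11) = -492 + 495 = 3

GCD = 3, x = -4, y = 11


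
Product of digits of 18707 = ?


1 × 8 × 7 × 0 × 7 = 0


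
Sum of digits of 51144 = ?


5 + 1 + 1 + 4 + 4 = 15


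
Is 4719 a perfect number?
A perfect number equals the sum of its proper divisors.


Proper divisors of 4719: 1, 3, 11, 13, 33, 39, 121, 143, 363, 429, 1573
Sum = 1 + 3 + 11 + 13 + 33 + 39 + 121 + 143 + 363 + 429 + 1573 = 2729

No, 4719 is not perfect (2729 ≠ 4719)


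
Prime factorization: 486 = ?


486 / 2 = 243
243 / 3 = 81
81 / 3 = 27
27 / 3 = 9
9 / 3 = 3
3 / 3 = 1
486 = 2 × 3^5


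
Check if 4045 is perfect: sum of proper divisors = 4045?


Proper divisors of 4045: 1, 5, 809
Sum = 1 + 5 + 809 = 815

No, 4045 is not perfect (815 ≠ 4045)


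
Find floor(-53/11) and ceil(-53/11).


-53/11 = -4.8182
floor = -5
ceil = -4

floor = -5, ceil = -4


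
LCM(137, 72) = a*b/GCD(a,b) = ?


GCD(137, 72) = 1
LCM = 137*72/1 = 9864/1 = 9864

LCM = 9864


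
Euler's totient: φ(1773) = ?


1773 = 3^2 × 197
Prime factors: 3, 197
φ(1773) = 1773 × (1-1/3) × (1-1/197)
= 1773 × 2/3 × 196/197 = 1176

φ(1773) = 1176


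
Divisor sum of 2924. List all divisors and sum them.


Divisors of 2924: 1, 2, 4, 17, 34, 43, 68, 86, 172, 731, 1462, 2924
Sum = 1 + 2 + 4 + 17 + 34 + 43 + 68 + 86 + 172 + 731 + 1462 + 2924 = 5544

σ(2924) = 5544


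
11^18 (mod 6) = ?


11^1 mod 6 = 5
11^2 mod 6 = 1
11^3 mod 6 = 5
11^4 mod 6 = 1
11^5 mod 6 = 5
11^6 mod 6 = 1
11^7 mod 6 = 5
11^8 mod 6 = 1
11^9 mod 6 = 5
11^10 mod 6 = 1
11^11 mod 6 = 5
11^12 mod 6 = 1
11^13 mod 6 = 5
11^14 mod 6 = 1
11^15 mod 6 = 5
11^16 mod 6 = 1
11^17 mod 6 = 5
11^18 mod 6 = 1


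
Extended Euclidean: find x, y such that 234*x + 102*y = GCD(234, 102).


Tabular extended Euclidean (each row: r = 234*s + 102*t):
r=234, s=1, t=0
r=102, s=0, t=1
q=2: r=30, s=1, t=-2   [234*(1) + 102*(-2) = 30]
q=3: r=12, s=-3, t=7   [234*(-3) + 102*(7) = 12]
q=2: r=6, s=7, t=-16   [234*(7) + 102*(-16) = 6]
q=2: r=0, s=-17, t=39   [234*(-17) + 102*(39) = 0]
GCD = 6; from the row with r=6: x=7, y=-16
Check: 234*(7) + 102*(-16) = 1638 - 1632 = 6

GCD = 6, x = 7, y = -16


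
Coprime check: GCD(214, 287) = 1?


Euclidean algorithm:
287 = 1 * 214 + 73
214 = 2 * 73 + 68
73 = 1 * 68 + 5
68 = 13 * 5 + 3
5 = 1 * 3 + 2
3 = 1 * 2 + 1
2 = 2 * 1 + 0
GCD(214, 287) = 1

Yes, coprime (GCD = 1)


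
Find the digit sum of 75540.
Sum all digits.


7 + 5 + 5 + 4 + 0 = 21


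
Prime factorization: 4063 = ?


4063 / 17 = 239
239 / 239 = 1
4063 = 17 × 239


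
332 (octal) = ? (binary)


332 (base 8) = 218 (decimal)
218 (decimal) = 11011010 (base 2)


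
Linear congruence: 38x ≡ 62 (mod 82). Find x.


GCD(38, 82) = 2 divides 62
Divide: 19x ≡ 31 (mod 41)
x ≡ 34 (mod 41)


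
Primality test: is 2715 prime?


2715 / 3 = 905 (exact division)
2715 is NOT prime.

No, 2715 is not prime


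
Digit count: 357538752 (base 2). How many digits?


357538752 in base 2 = 10101010011111001101111000000
Number of digits = 29

29 digits (base 2)


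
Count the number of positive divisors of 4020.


4020 = 2^2 × 3^1 × 5^1 × 67^1
d(4020) = (2+1) × (1+1) × (1+1) × (1+1) = 24

24 divisors


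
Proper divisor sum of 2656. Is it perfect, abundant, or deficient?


Proper divisors: 1, 2, 4, 8, 16, 32, 83, 166, 332, 664, 1328
Sum = 1 + 2 + 4 + 8 + 16 + 32 + 83 + 166 + 332 + 664 + 1328 = 2636
2636 < 2656 → deficient

s(2656) = 2636 (deficient)


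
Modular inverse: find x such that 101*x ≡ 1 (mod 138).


Use the extended Euclidean algorithm on (138, 101); each row r = 138*s + 101*t:
r=138, s=1, t=0
r=101, s=0, t=1
q=1: r=37, s=1, t=-1   [138*(1) + 101*(-1) = 37]
q=2: r=27, s=-2, t=3   [138*(-2) + 101*(3) = 27]
q=1: r=10, s=3, t=-4   [138*(3) + 101*(-4) = 10]
q=2: r=7, s=-8, t=11   [138*(-8) + 101*(11) = 7]
q=1: r=3, s=11, t=-15   [138*(11) + 101*(-15) = 3]
q=2: r=1, s=-30, t=41   [138*(-30) + 101*(41) = 1]
q=3: r=0, s=101, t=-138   [138*(101) + 101*(-138) = 0]
GCD = 1 with t = 41, so 101*(41) ≡ 1 (mod 138)
Inverse = 41 mod 138 = 41
Check: 101 * 41 = 4141 ≡ 1 (mod 138)

101^(-1) ≡ 41 (mod 138)


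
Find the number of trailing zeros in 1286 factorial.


floor(1286/5) = 257
floor(1286/25) = 51
floor(1286/125) = 10
floor(1286/625) = 2
Total = 320

320 trailing zeros


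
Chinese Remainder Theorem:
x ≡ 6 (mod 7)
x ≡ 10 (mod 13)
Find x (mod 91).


M = 7*13 = 91
M1 = M/7 = 13, M2 = M/13 = 7
M1^(-1) mod 7 = 6, M2^(-1) mod 13 = 2
x = 6*13*6 + 10*7*2 = 608
608 mod 91 = 62
Check: 62 mod 7 = 6 ✓, 62 mod 13 = 10 ✓

x ≡ 62 (mod 91)


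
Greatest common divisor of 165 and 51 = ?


165 = 3 * 51 + 12
51 = 4 * 12 + 3
12 = 4 * 3 + 0
GCD = 3


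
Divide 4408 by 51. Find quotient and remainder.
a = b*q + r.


4408 = 51 * 86 + 22
Check: 4386 + 22 = 4408

q = 86, r = 22


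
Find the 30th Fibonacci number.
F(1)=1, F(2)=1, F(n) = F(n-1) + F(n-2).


Sequence: 1, 1, 2, 3, 5, 8, 13, 21, 34, 55, 89, 144, 233, 377, 610, 987, 1597, 2584, 4181, 6765, 10946, 17711, 28657, 46368, 75025, 121393, 196418, 317811, 514229, 832040
F(30) = 832040


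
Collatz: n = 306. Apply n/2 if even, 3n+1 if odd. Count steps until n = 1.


306 → 153 → 460 → 230 → 115 → 346 → 173 → 520 → 260 → 130 → 65 → 196 → 98 → 49 → 148 → 74 → 37 → 112 → 56 → 28 → 14 → 7 → 22 → 11 → 34 → 17 → 52 → 26 → 13 → 40 → 20 → 10 → 5 → 16 → 8 → 4 → 2 → 1
Total steps = 37

37 steps


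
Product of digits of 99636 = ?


9 × 9 × 6 × 3 × 6 = 8748


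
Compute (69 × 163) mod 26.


69 × 163 = 11247
11247 mod 26 = 15


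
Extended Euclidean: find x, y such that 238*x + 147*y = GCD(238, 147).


Tabular extended Euclidean (each row: r = 238*s + 147*t):
r=238, s=1, t=0
r=147, s=0, t=1
q=1: r=91, s=1, t=-1   [238*(1) + 147*(-1) = 91]
q=1: r=56, s=-1, t=2   [238*(-1) + 147*(2) = 56]
q=1: r=35, s=2, t=-3   [238*(2) + 147*(-3) = 35]
q=1: r=21, s=-3, t=5   [238*(-3) + 147*(5) = 21]
q=1: r=14, s=5, t=-8   [238*(5) + 147*(-8) = 14]
q=1: r=7, s=-8, t=13   [238*(-8) + 147*(13) = 7]
q=2: r=0, s=21, t=-34   [238*(21) + 147*(-34) = 0]
GCD = 7; from the row with r=7: x=-8, y=13
Check: 238*(-8) + 147*(13) = -1904 + 1911 = 7

GCD = 7, x = -8, y = 13


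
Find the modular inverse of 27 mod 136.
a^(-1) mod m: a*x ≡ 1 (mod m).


Use the extended Euclidean algorithm on (136, 27); each row r = 136*s + 27*t:
r=136, s=1, t=0
r=27, s=0, t=1
q=5: r=1, s=1, t=-5   [136*(1) + 27*(-5) = 1]
q=27: r=0, s=-27, t=136   [136*(-27) + 27*(136) = 0]
GCD = 1 with t = -5, so 27*(-5) ≡ 1 (mod 136)
Inverse = -5 mod 136 = 131
Check: 27 * 131 = 3537 ≡ 1 (mod 136)

27^(-1) ≡ 131 (mod 136)


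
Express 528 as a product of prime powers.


528 / 2 = 264
264 / 2 = 132
132 / 2 = 66
66 / 2 = 33
33 / 3 = 11
11 / 11 = 1
528 = 2^4 × 3 × 11


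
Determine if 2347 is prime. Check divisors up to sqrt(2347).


Check divisors up to sqrt(2347) = 48.4458
No divisors found.
2347 is prime.

Yes, 2347 is prime


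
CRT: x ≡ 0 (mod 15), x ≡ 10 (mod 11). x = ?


M = 15*11 = 165
M1 = M/15 = 11, M2 = M/11 = 15
M1^(-1) mod 15 = 11, M2^(-1) mod 11 = 3
x = 0*11*11 + 10*15*3 = 450
450 mod 165 = 120
Check: 120 mod 15 = 0 ✓, 120 mod 11 = 10 ✓

x ≡ 120 (mod 165)


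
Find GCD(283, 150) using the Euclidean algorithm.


283 = 1 * 150 + 133
150 = 1 * 133 + 17
133 = 7 * 17 + 14
17 = 1 * 14 + 3
14 = 4 * 3 + 2
3 = 1 * 2 + 1
2 = 2 * 1 + 0
GCD = 1


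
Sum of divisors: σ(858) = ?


Divisors of 858: 1, 2, 3, 6, 11, 13, 22, 26, 33, 39, 66, 78, 143, 286, 429, 858
Sum = 1 + 2 + 3 + 6 + 11 + 13 + 22 + 26 + 33 + 39 + 66 + 78 + 143 + 286 + 429 + 858 = 2016

σ(858) = 2016


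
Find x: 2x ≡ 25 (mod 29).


GCD(2, 29) = 1, unique solution
a^(-1) mod 29 = 15
x = 15 * 25 mod 29 = 27

x ≡ 27 (mod 29)


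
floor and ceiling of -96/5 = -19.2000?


-96/5 = -19.2000
floor = -20
ceil = -19

floor = -20, ceil = -19


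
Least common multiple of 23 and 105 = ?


GCD(23, 105) = 1
LCM = 23*105/1 = 2415/1 = 2415

LCM = 2415


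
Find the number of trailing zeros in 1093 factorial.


floor(1093/5) = 218
floor(1093/25) = 43
floor(1093/125) = 8
floor(1093/625) = 1
Total = 270

270 trailing zeros


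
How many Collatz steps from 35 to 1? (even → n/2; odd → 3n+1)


35 → 106 → 53 → 160 → 80 → 40 → 20 → 10 → 5 → 16 → 8 → 4 → 2 → 1
Total steps = 13

13 steps


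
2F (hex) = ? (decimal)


2F (base 16) = 47 (decimal)
47 (decimal) = 47 (base 10)


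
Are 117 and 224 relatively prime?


Euclidean algorithm:
224 = 1 * 117 + 107
117 = 1 * 107 + 10
107 = 10 * 10 + 7
10 = 1 * 7 + 3
7 = 2 * 3 + 1
3 = 3 * 1 + 0
GCD(117, 224) = 1

Yes, coprime (GCD = 1)


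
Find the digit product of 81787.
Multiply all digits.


8 × 1 × 7 × 8 × 7 = 3136


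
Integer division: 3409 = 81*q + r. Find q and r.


3409 = 81 * 42 + 7
Check: 3402 + 7 = 3409

q = 42, r = 7


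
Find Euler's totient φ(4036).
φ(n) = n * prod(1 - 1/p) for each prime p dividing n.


4036 = 2^2 × 1009
Prime factors: 2, 1009
φ(4036) = 4036 × (1-1/2) × (1-1/1009)
= 4036 × 1/2 × 1008/1009 = 2016

φ(4036) = 2016


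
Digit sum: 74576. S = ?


7 + 4 + 5 + 7 + 6 = 29


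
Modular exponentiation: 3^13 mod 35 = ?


3^1 mod 35 = 3
3^2 mod 35 = 9
3^3 mod 35 = 27
3^4 mod 35 = 11
3^5 mod 35 = 33
3^6 mod 35 = 29
3^7 mod 35 = 17
3^8 mod 35 = 16
3^9 mod 35 = 13
3^10 mod 35 = 4
3^11 mod 35 = 12
3^12 mod 35 = 1
3^13 mod 35 = 3


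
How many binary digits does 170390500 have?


170390500 in base 2 = 1010001001111111001111100100
Number of digits = 28

28 digits (base 2)


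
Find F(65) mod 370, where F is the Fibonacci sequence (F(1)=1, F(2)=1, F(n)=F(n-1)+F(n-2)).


F(k) mod 370 for k=1..65:
1, 1, 2, 3, 5, 8, 13, 21, 34, 55, 89, 144, 233, 7, 240, 247, 117, 364, 111, 105, 216, 321, 167, 118, 285, 33, 318, 351, 299, 280, 209, 119, 328, 77, 35, 112, 147, 259, 36, 295, 331, 256, 217, 103, 320, 53, 3, 56, 59, 115, 174, 289, 93, 12, 105, 117, 222, 339, 191, 160, 351, 141, 122, 263, 15
F(65) mod 370 = 15


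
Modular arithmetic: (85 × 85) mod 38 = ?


85 × 85 = 7225
7225 mod 38 = 5


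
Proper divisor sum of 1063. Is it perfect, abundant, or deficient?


Proper divisors: 1
Sum = 1 = 1
1 < 1063 → deficient

s(1063) = 1 (deficient)


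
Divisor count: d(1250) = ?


1250 = 2^1 × 5^4
d(1250) = (1+1) × (4+1) = 10

10 divisors
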